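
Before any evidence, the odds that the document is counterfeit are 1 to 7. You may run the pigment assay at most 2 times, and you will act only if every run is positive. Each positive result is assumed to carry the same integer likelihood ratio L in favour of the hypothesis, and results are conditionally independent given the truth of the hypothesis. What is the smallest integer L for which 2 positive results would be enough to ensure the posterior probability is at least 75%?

Prior odds = 1/7.
Target odds = 0.75/0.25 = 3.
Need L² ≥ 3 ÷ (1/7) = 21.
4² = 16 < 21 ≤ 25 = 5², so L = 5.

5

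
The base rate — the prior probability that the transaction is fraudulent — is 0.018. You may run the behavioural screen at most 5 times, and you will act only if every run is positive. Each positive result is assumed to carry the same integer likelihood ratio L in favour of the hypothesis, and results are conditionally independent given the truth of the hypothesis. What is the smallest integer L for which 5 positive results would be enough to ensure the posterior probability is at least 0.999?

Prior odds = 0.018/0.982 = 9/491.
Target odds = 0.999/0.001 = 999.
Need L⁵ ≥ 999 ÷ (9/491) = 54501.
8⁵ = 32768 < 54501 ≤ 59049 = 9⁵, so L = 9.

9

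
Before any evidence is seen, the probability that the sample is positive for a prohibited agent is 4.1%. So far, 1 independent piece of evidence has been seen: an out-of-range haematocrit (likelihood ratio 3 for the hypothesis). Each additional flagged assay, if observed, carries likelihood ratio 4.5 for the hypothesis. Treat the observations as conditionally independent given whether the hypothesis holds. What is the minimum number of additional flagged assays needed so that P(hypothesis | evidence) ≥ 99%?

Prior odds = 0.041/0.959 = 41/959.
Bayes factor of the evidence already in hand = 3.
Odds after that evidence = (41/959) × 3 = 123/959.
Target odds = 0.99/0.01 = 99.
Need 4.5ⁿ ≥ 99 ÷ (123/959) = 31647/41.
4.5⁴ = 410.0625 falls short of 31647/41 but 4.5⁵ = 1845.28125 reaches it, so n = 5.

5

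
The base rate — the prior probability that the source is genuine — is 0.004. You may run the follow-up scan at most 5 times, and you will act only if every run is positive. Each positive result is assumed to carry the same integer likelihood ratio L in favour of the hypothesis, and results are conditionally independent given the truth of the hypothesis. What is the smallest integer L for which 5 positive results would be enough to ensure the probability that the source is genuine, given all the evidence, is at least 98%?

7

Prior odds = 0.004/0.996 = 1/249.
Target odds = 0.98/0.02 = 49.
Need L⁵ ≥ 49 ÷ (1/249) = 12201.
6⁵ = 7776 < 12201 ≤ 16807 = 7⁵, so L = 7.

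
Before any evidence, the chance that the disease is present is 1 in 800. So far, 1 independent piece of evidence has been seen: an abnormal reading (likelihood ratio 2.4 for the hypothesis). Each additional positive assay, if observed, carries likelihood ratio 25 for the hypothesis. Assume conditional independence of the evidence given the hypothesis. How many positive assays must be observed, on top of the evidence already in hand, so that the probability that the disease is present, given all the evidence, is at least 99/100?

4

Prior odds = 0.00125/0.99875 = 1/799.
Bayes factor of the evidence already in hand = 2.4.
Odds after that evidence = (1/799) × 2.4 = 12/3995.
Target odds = 0.99/0.01 = 99.
Need 25ⁿ ≥ 99 ÷ (12/3995) = 32958.75.
25³ = 15625 falls short of 32958.75 but 25⁴ = 390625 reaches it, so n = 4.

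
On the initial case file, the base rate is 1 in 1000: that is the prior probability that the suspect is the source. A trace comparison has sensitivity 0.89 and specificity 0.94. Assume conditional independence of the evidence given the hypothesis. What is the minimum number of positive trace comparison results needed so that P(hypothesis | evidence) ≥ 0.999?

Prior odds: 0.001 ÷ 0.999 = 1/999.
False-positive rate = 1 − 0.94 = 0.06; likelihood ratio of a positive = 0.89/0.06 = 89/6.
Target posterior odds = 0.999/0.001 = 999.
Need (1/999) × (89/6)ⁿ ≥ 999, i.e. (89/6)ⁿ ≥ 998001.
(89/6)⁵ ≈718115 falls short of 998001 but (89/6)⁶ ≈1.0652e+07 reaches it, so n = 6.

6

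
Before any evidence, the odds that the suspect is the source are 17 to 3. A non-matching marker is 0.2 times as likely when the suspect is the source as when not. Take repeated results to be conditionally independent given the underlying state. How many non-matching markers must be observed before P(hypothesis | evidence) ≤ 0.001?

6

Prior odds = 17/3.
Likelihood ratio per non-matching marker = 0.2.
Target odds: 0.001 ÷ 0.999 = 1/999.
Need (17/3) × 0.2ⁿ ≤ 1/999, i.e. 0.2ⁿ ≤ 1/5661.
0.2⁵ = 0.00032 is still above 1/5661 but 0.2⁶ = 1/15625 is at or below it, so n = 6.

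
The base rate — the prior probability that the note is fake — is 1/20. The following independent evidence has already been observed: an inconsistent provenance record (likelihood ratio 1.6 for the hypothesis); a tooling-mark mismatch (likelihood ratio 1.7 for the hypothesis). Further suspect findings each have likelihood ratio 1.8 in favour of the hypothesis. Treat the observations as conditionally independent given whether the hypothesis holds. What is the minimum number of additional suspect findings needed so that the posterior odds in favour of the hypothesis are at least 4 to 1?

6

Prior odds = 0.05/0.95 = 1/19.
Combined Bayes factor of the evidence already in hand = 1.6 × 1.7 = 2.72.
Odds after that evidence = (1/19) × 2.72 = 68/475.
Target odds = 4.
Need 1.8ⁿ ≥ 4 ÷ (68/475) = 475/17.
1.8⁵ = 18.89568 falls short of 475/17 but 1.8⁶ = 531441/15625 reaches it, so n = 6.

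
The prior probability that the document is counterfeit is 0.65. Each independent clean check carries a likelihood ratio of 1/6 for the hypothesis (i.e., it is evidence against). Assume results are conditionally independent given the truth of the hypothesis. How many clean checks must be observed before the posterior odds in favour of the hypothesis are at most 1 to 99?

Prior odds: 0.65 ÷ 0.35 = 13/7.
Likelihood ratio per clean check = 1/6.
Target odds = 1/99.
Need (13/7) × (1/6)ⁿ ≤ 1/99, i.e. (1/6)ⁿ ≤ 7/1287.
(1/6)² = 1/36 is still above 7/1287 but (1/6)³ = 1/216 is at or below it, so n = 3.

3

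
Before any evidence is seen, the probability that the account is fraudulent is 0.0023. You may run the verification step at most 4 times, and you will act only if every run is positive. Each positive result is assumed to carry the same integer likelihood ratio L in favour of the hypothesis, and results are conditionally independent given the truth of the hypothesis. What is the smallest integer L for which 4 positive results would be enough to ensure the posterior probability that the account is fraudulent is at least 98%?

Prior odds = 0.0023/0.9977 = 23/9977.
Target odds = 0.98/0.02 = 49.
Need L⁴ ≥ 49 ÷ (23/9977) = 488873/23.
12⁴ = 20736 < 488873/23 ≤ 28561 = 13⁴, so L = 13.

13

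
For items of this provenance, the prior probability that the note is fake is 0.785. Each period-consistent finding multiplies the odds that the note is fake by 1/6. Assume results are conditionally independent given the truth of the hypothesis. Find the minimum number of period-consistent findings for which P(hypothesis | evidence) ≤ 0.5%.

Prior odds: 0.785 ÷ 0.215 = 157/43.
Likelihood ratio per period-consistent finding = 1/6.
Target odds: 0.005 ÷ 0.995 = 1/199.
Need (157/43) × (1/6)ⁿ ≤ 1/199, i.e. (1/6)ⁿ ≤ 43/31243.
(1/6)³ = 1/216 is still above 43/31243 but (1/6)⁴ = 1/1296 is at or below it, so n = 4.

4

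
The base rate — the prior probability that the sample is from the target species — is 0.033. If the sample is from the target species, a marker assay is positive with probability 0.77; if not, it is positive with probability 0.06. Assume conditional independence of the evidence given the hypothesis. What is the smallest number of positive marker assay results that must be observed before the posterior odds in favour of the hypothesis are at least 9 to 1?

3

Prior odds: 0.033 ÷ 0.967 = 33/967.
Likelihood ratio of a positive = 0.77/0.06 = 77/6.
Target odds = 9.
Require (77/6)ⁿ ≥ 9 ÷ (33/967) = 2901/11.
(77/6)² = 5929/36 falls short of 2901/11 but (77/6)³ = 456533/216 reaches it, so n = 3.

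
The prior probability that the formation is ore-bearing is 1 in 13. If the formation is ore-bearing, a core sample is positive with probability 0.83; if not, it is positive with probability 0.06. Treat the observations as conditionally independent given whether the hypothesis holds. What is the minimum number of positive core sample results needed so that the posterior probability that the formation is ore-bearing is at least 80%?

2

Prior odds = (1/13)/(12/13) = 1/12.
Likelihood ratio of a positive = 0.83/0.06 = 83/6.
Target posterior odds = 0.8/0.2 = 4.
Require (83/6)ⁿ ≥ 4 ÷ (1/12) = 48.
(83/6)¹ = 83/6 falls short of 48 but (83/6)² = 6889/36 reaches it, so n = 2.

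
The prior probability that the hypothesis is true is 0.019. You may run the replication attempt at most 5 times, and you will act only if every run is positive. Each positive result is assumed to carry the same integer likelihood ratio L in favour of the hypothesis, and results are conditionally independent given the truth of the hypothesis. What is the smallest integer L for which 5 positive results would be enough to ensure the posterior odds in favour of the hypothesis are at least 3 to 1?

Prior odds = 0.019/0.981 = 19/981.
Target odds = 3.
Need L⁵ ≥ 3 ÷ (19/981) = 2943/19.
2⁵ = 32 < 2943/19 ≤ 243 = 3⁵, so L = 3.

3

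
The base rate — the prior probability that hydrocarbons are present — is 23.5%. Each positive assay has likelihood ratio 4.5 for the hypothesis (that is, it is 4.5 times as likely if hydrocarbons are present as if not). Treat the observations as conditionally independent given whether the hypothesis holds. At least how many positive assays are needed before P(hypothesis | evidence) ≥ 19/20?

Prior odds = 0.235/0.765 = 47/153.
Likelihood ratio per positive assay = 4.5.
Target odds: 0.95 ÷ 0.05 = 19.
Require 4.5ⁿ ≥ 19 ÷ (47/153) = 2907/47.
4.5² = 20.25 falls short of 2907/47 but 4.5³ = 91.125 reaches it, so n = 3.

3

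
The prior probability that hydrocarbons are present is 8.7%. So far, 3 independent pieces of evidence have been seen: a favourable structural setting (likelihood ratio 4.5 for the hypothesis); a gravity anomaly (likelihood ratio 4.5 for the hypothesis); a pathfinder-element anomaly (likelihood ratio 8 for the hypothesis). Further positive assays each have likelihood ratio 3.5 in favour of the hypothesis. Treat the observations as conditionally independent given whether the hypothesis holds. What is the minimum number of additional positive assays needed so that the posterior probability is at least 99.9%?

4

Prior odds = 0.087/0.913 = 87/913.
Combined Bayes factor of the evidence already in hand = 4.5 × 4.5 × 8 = 162.
Odds after that evidence = (87/913) × 162 = 14094/913.
Target odds = 0.999/0.001 = 999.
Need 3.5ⁿ ≥ 999 ÷ (14094/913) = 33781/522.
3.5³ = 42.875 falls short of 33781/522 but 3.5⁴ = 150.0625 reaches it, so n = 4.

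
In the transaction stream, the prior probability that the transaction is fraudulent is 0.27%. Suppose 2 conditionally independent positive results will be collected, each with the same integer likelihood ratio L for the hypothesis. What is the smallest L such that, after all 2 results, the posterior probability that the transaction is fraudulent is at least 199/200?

272

Prior odds = 0.0027/0.9973 = 27/9973.
Target odds = 0.995/0.005 = 199.
Need L² ≥ 199 ÷ (27/9973) = 1984627/27.
271² = 73441 < 1984627/27 ≤ 73984 = 272², so L = 272.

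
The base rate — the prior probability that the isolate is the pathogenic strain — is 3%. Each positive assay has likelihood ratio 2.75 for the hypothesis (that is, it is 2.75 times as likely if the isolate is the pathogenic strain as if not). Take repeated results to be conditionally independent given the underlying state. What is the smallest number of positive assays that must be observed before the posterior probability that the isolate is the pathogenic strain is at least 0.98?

8

Prior odds = 0.03/0.97 = 3/97.
Likelihood ratio per positive assay = 2.75.
Target posterior odds = 0.98/0.02 = 49.
Need (3/97) × 2.75ⁿ ≥ 49, i.e. 2.75ⁿ ≥ 4753/3.
2.75⁷ = 19487171/16384 falls short of 4753/3 but 2.75⁸ = 214358881/65536 reaches it, so n = 8.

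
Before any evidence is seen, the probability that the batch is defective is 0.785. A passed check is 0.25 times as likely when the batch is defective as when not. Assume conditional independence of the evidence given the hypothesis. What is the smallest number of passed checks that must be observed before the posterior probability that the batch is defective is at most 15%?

Prior odds = 0.785/0.215 = 157/43.
Likelihood ratio per passed check = 0.25.
Target posterior odds = 0.15/0.85 = 3/17.
Require 0.25ⁿ ≤ 3/17 ÷ (157/43) = 129/2669.
0.25² = 0.0625 is still above 129/2669 but 0.25³ = 0.015625 is at or below it, so n = 3.

3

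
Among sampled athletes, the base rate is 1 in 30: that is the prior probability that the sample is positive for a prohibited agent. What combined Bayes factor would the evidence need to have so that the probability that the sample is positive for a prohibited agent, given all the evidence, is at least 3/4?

Prior odds = (1/30)/(29/30) = 1/29.
Target odds = 0.75/0.25 = 3.
Required Bayes factor = 3 ÷ (1/29) = 87.

87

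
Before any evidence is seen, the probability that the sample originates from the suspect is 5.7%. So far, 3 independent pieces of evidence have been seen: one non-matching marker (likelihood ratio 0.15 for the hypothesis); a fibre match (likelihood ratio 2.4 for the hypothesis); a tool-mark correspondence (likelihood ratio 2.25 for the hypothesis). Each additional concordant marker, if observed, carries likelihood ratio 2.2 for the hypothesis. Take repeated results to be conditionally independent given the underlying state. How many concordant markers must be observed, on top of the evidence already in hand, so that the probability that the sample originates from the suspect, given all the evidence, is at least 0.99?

10

Prior odds = 0.057/0.943 = 57/943.
Combined Bayes factor of the evidence already in hand = 0.15 × 2.4 × 2.25 = 0.81.
Odds after that evidence = (57/943) × 0.81 = 4617/94300.
Target odds = 0.99/0.01 = 99.
Need 2.2ⁿ ≥ 99 ÷ (4617/94300) = 1037300/513.
2.2⁹ ≈1207.27 falls short of 1037300/513 but 2.2¹⁰ ≈2655.99 reaches it, so n = 10.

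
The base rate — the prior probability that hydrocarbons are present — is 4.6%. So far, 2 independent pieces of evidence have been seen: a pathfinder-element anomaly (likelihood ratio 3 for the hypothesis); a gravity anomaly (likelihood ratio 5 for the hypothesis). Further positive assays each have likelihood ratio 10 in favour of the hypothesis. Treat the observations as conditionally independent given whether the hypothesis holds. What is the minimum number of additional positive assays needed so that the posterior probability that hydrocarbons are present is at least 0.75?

Prior odds = 0.046/0.954 = 23/477.
Combined Bayes factor of the evidence already in hand = 3 × 5 = 15.
Odds after that evidence = (23/477) × 15 = 115/159.
Target odds = 0.75/0.25 = 3.
Need 10ⁿ ≥ 3 ÷ (115/159) = 477/115.
10¹ = 10, which meets the required 477/115; so n = 1.

1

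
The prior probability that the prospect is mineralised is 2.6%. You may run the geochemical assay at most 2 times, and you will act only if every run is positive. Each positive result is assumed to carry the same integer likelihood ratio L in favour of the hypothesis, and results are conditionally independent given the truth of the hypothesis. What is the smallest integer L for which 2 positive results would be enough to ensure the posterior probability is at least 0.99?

Prior odds = 0.026/0.974 = 13/487.
Target odds = 0.99/0.01 = 99.
Need L² ≥ 99 ÷ (13/487) = 48213/13.
60² = 3600 < 48213/13 ≤ 3721 = 61², so L = 61.

61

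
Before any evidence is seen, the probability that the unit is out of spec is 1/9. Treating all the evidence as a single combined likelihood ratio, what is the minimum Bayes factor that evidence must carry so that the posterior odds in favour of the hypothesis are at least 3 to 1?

Prior odds = (1/9)/(8/9) = 0.125.
Target odds = 3.
Required Bayes factor = 3 ÷ 0.125 = 24.

24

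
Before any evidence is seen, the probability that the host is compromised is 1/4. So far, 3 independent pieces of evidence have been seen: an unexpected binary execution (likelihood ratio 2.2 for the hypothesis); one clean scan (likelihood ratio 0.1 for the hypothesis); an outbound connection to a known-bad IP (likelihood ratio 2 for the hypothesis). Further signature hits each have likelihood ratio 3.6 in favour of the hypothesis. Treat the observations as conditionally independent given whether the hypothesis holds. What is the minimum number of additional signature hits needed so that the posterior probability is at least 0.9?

Prior odds = 0.25/0.75 = 1/3.
Combined Bayes factor of the evidence already in hand = 2.2 × 0.1 × 2 = 0.44.
Odds after that evidence = (1/3) × 0.44 = 11/75.
Target odds = 0.9/0.1 = 9.
Need 3.6ⁿ ≥ 9 ÷ (11/75) = 675/11.
3.6³ = 46.656 falls short of 675/11 but 3.6⁴ = 167.9616 reaches it, so n = 4.

4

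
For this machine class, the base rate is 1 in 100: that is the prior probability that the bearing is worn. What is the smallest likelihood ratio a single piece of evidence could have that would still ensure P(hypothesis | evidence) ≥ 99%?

9801

Prior odds = 0.01/0.99 = 1/99.
Target odds = 0.99/0.01 = 99.
Required Bayes factor = 99 ÷ (1/99) = 9801.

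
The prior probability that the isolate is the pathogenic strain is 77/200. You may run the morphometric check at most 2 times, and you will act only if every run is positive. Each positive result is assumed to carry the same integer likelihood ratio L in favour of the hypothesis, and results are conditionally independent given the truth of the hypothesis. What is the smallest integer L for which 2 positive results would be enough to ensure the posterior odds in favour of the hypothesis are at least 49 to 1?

9

Prior odds = 0.385/0.615 = 77/123.
Target odds = 49.
Need L² ≥ 49 ÷ (77/123) = 861/11.
8² = 64 < 861/11 ≤ 81 = 9², so L = 9.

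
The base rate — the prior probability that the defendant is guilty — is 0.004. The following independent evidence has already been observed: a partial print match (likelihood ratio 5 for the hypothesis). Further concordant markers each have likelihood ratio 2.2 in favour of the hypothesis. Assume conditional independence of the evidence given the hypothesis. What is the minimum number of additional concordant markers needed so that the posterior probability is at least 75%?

Prior odds = 0.004/0.996 = 1/249.
Bayes factor of the evidence already in hand = 5.
Odds after that evidence = (1/249) × 5 = 5/249.
Target odds = 0.75/0.25 = 3.
Need 2.2ⁿ ≥ 3 ÷ (5/249) = 149.4.
2.2⁶ = 1771561/15625 falls short of 149.4 but 2.2⁷ = 19487171/78125 reaches it, so n = 7.

7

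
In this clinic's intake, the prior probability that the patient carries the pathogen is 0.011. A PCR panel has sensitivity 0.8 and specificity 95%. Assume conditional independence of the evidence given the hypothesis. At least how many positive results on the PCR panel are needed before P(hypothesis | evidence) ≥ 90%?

Prior odds = 0.011/0.989 = 11/989.
False-positive rate = 1 − 0.95 = 0.05; likelihood ratio of a positive = 0.8/0.05 = 16.
Target odds: 0.9 ÷ 0.1 = 9.
Need (11/989) × 16ⁿ ≥ 9, i.e. 16ⁿ ≥ 8901/11.
16² = 256 falls short of 8901/11 but 16³ = 4096 reaches it, so n = 3.

3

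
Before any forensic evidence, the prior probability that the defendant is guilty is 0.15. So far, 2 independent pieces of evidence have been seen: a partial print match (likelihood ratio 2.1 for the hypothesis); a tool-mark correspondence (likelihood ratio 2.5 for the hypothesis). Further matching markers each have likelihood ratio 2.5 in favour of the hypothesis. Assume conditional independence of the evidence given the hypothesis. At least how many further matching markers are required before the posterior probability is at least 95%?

Prior odds = 0.15/0.85 = 3/17.
Combined Bayes factor of the evidence already in hand = 2.1 × 2.5 = 5.25.
Odds after that evidence = (3/17) × 5.25 = 63/68.
Target odds = 0.95/0.05 = 19.
Need 2.5ⁿ ≥ 19 ÷ (63/68) = 1292/63.
2.5³ = 15.625 falls short of 1292/63 but 2.5⁴ = 39.0625 reaches it, so n = 4.

4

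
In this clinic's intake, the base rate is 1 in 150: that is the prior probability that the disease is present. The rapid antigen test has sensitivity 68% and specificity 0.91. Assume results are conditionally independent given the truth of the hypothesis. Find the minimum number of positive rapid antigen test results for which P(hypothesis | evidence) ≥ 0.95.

4

Prior odds = (1/150)/(149/150) = 1/149.
False-positive rate = 1 − 0.91 = 0.09; likelihood ratio of a positive = 0.68/0.09 = 68/9.
Target odds: 0.95 ÷ 0.05 = 19.
Need (1/149) × (68/9)ⁿ ≥ 19, i.e. (68/9)ⁿ ≥ 2831.
(68/9)³ = 314432/729 falls short of 2831 but (68/9)⁴ = 21381376/6561 reaches it, so n = 4.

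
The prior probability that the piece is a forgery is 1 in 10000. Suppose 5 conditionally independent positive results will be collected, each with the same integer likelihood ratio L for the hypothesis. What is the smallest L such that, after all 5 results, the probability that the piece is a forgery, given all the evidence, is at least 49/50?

Prior odds = 0.0001/0.9999 = 1/9999.
Target odds = 0.98/0.02 = 49.
Need L⁵ ≥ 49 ÷ (1/9999) = 489951.
13⁵ = 371293 < 489951 ≤ 537824 = 14⁵, so L = 14.

14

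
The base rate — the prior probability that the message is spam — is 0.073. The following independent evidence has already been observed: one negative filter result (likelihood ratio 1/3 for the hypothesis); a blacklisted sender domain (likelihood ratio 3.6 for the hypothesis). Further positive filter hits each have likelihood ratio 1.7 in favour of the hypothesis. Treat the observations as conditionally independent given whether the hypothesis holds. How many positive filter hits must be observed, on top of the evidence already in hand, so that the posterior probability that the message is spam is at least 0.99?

14

Prior odds = 0.073/0.927 = 73/927.
Combined Bayes factor of the evidence already in hand = (1/3) × 3.6 = 1.2.
Odds after that evidence = (73/927) × 1.2 = 146/1545.
Target odds = 0.99/0.01 = 99.
Need 1.7ⁿ ≥ 99 ÷ (146/1545) = 152955/146.
1.7¹³ ≈990.458 falls short of 152955/146 but 1.7¹⁴ ≈1683.78 reaches it, so n = 14.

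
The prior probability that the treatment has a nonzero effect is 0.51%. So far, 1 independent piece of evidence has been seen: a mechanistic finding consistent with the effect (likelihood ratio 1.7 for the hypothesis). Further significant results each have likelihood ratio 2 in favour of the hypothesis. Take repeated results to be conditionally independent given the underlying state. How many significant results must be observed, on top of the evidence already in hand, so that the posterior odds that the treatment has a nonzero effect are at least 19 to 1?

12

Prior odds = 0.0051/0.9949 = 51/9949.
Bayes factor of the evidence already in hand = 1.7.
Odds after that evidence = (51/9949) × 1.7 = 867/99490.
Target odds = 19.
Need 2ⁿ ≥ 19 ÷ (867/99490) = 1890310/867.
2¹¹ = 2048 falls short of 1890310/867 but 2¹² = 4096 reaches it, so n = 12.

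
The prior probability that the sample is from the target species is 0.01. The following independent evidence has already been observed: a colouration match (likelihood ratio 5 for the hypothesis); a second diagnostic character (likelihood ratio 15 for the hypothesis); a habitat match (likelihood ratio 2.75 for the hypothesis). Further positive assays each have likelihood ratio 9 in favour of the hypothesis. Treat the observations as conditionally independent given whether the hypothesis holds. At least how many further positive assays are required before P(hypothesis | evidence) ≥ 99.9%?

Prior odds = 0.01/0.99 = 1/99.
Combined Bayes factor of the evidence already in hand = 5 × 15 × 2.75 = 206.25.
Odds after that evidence = (1/99) × 206.25 = 25/12.
Target odds = 0.999/0.001 = 999.
Need 9ⁿ ≥ 999 ÷ (25/12) = 479.52.
9² = 81 falls short of 479.52 but 9³ = 729 reaches it, so n = 3.

3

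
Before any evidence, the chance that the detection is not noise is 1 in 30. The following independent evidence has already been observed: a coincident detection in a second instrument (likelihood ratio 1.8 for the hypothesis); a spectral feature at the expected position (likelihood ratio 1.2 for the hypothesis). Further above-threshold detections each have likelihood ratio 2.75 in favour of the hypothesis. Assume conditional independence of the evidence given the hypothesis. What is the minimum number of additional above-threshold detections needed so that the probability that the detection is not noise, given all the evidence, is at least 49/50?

7

Prior odds = (1/30)/(29/30) = 1/29.
Combined Bayes factor of the evidence already in hand = 1.8 × 1.2 = 2.16.
Odds after that evidence = (1/29) × 2.16 = 54/725.
Target odds = 0.98/0.02 = 49.
Need 2.75ⁿ ≥ 49 ÷ (54/725) = 35525/54.
2.75⁶ = 1771561/4096 falls short of 35525/54 but 2.75⁷ = 19487171/16384 reaches it, so n = 7.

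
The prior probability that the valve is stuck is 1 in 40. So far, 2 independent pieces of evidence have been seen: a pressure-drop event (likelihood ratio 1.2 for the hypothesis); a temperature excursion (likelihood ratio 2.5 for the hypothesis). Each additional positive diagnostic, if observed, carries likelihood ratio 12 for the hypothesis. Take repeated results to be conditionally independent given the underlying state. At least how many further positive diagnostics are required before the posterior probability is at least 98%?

3

Prior odds = 0.025/0.975 = 1/39.
Combined Bayes factor of the evidence already in hand = 1.2 × 2.5 = 3.
Odds after that evidence = (1/39) × 3 = 1/13.
Target odds = 0.98/0.02 = 49.
Need 12ⁿ ≥ 49 ÷ (1/13) = 637.
12² = 144 falls short of 637 but 12³ = 1728 reaches it, so n = 3.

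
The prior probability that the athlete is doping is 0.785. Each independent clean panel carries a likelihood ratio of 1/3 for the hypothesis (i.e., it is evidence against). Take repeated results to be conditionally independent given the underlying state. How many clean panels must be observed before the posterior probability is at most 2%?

Prior odds = 0.785/0.215 = 157/43.
Likelihood ratio per clean panel = 1/3.
Target posterior odds = 0.02/0.98 = 1/49.
Need (157/43) × (1/3)ⁿ ≤ 1/49, i.e. (1/3)ⁿ ≤ 43/7693.
(1/3)⁴ = 1/81 is still above 43/7693 but (1/3)⁵ = 1/243 is at or below it, so n = 5.

5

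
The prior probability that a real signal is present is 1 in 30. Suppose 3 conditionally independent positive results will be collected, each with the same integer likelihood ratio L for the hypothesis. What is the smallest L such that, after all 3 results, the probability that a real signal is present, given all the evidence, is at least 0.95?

9

Prior odds = (1/30)/(29/30) = 1/29.
Target odds = 0.95/0.05 = 19.
Need L³ ≥ 19 ÷ (1/29) = 551.
8³ = 512 < 551 ≤ 729 = 9³, so L = 9.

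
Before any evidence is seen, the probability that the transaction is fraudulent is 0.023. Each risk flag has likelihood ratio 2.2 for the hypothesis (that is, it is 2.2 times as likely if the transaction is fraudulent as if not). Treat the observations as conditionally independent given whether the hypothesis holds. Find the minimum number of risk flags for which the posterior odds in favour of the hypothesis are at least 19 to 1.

Prior odds = 0.023/0.977 = 23/977.
Likelihood ratio per risk flag = 2.2.
Target odds = 19.
Require 2.2ⁿ ≥ 19 ÷ (23/977) = 18563/23.
2.2⁸ = 214358881/390625 falls short of 18563/23 but 2.2⁹ ≈1207.27 reaches it, so n = 9.

9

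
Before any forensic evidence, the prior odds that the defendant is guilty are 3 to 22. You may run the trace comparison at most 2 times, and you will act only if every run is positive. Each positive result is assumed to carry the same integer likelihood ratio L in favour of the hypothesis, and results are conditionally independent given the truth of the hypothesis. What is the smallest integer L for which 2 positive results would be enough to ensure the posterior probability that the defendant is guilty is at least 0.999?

86

Prior odds = 3/22.
Target odds = 0.999/0.001 = 999.
Need L² ≥ 999 ÷ (3/22) = 7326.
85² = 7225 < 7326 ≤ 7396 = 86², so L = 86.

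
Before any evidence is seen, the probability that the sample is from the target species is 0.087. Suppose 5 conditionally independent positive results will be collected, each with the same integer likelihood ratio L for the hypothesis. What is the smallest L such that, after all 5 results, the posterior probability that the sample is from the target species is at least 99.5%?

Prior odds = 0.087/0.913 = 87/913.
Target odds = 0.995/0.005 = 199.
Need L⁵ ≥ 199 ÷ (87/913) = 181687/87.
4⁵ = 1024 < 181687/87 ≤ 3125 = 5⁵, so L = 5.

5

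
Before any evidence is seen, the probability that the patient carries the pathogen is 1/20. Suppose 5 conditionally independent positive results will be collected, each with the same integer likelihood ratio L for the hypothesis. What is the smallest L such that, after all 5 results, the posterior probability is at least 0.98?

4

Prior odds = 0.05/0.95 = 1/19.
Target odds = 0.98/0.02 = 49.
Need L⁵ ≥ 49 ÷ (1/19) = 931.
3⁵ = 243 < 931 ≤ 1024 = 4⁵, so L = 4.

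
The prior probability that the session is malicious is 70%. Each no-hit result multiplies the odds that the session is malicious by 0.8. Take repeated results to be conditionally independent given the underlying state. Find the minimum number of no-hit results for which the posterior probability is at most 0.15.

12

Prior odds = 0.7/0.3 = 7/3.
Likelihood ratio per no-hit result = 0.8.
Target posterior odds = 0.15/0.85 = 3/17.
Need (7/3) × 0.8ⁿ ≤ 3/17, i.e. 0.8ⁿ ≤ 9/119.
0.8¹¹ = 4194304/48828125 is still above 9/119 but 0.8¹² = 16777216/244140625 is at or below it, so n = 12.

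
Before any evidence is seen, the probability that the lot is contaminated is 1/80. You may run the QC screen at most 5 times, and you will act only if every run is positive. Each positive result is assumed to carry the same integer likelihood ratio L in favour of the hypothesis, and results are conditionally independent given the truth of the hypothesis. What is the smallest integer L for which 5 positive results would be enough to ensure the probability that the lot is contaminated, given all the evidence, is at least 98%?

Prior odds = 0.0125/0.9875 = 1/79.
Target odds = 0.98/0.02 = 49.
Need L⁵ ≥ 49 ÷ (1/79) = 3871.
5⁵ = 3125 < 3871 ≤ 7776 = 6⁵, so L = 6.

6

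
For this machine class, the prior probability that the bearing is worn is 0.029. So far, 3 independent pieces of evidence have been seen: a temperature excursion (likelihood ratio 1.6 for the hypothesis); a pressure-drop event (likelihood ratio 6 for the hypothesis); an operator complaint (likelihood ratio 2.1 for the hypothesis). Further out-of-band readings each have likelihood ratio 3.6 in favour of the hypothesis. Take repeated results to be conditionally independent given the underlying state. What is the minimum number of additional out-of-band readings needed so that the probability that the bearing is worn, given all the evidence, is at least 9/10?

Prior odds = 0.029/0.971 = 29/971.
Combined Bayes factor of the evidence already in hand = 1.6 × 6 × 2.1 = 20.16.
Odds after that evidence = (29/971) × 20.16 = 14616/24275.
Target odds = 0.9/0.1 = 9.
Need 3.6ⁿ ≥ 9 ÷ (14616/24275) = 24275/1624.
3.6² = 12.96 falls short of 24275/1624 but 3.6³ = 46.656 reaches it, so n = 3.

3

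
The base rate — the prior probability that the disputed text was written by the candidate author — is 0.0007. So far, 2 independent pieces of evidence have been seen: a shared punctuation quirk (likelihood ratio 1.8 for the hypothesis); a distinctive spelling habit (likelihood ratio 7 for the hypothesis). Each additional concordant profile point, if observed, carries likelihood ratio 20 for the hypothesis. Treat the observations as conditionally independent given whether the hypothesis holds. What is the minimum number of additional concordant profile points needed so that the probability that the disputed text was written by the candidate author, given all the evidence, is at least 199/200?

Prior odds = 0.0007/0.9993 = 7/9993.
Combined Bayes factor of the evidence already in hand = 1.8 × 7 = 12.6.
Odds after that evidence = (7/9993) × 12.6 = 147/16655.
Target odds = 0.995/0.005 = 199.
Need 20ⁿ ≥ 199 ÷ (147/16655) = 3314345/147.
20³ = 8000 falls short of 3314345/147 but 20⁴ = 160000 reaches it, so n = 4.

4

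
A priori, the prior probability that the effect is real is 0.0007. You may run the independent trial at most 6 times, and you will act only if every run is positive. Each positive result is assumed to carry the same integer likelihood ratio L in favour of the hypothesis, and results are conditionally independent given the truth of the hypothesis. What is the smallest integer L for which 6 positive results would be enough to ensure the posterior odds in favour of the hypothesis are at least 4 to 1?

5

Prior odds = 0.0007/0.9993 = 7/9993.
Target odds = 4.
Need L⁶ ≥ 4 ÷ (7/9993) = 39972/7.
4⁶ = 4096 < 39972/7 ≤ 15625 = 5⁶, so L = 5.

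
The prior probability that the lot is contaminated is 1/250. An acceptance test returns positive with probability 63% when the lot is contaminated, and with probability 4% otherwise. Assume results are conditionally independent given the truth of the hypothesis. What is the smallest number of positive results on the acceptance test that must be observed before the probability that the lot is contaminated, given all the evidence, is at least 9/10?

3

Prior odds = 0.004/0.996 = 1/249.
Likelihood ratio of a positive result = 0.63/0.04 = 15.75.
Target odds: 0.9 ÷ 0.1 = 9.
Require 15.75ⁿ ≥ 9 ÷ (1/249) = 2241.
15.75² = 248.0625 falls short of 2241 but 15.75³ = 3906.984375 reaches it, so n = 3.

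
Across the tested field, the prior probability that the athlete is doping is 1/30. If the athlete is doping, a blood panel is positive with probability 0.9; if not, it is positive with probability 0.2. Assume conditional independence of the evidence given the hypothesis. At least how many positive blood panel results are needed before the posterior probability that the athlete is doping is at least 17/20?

4

Prior odds: (1/30) ÷ (29/30) = 1/29.
Likelihood ratio of a positive = 0.9/0.2 = 4.5.
Target posterior odds = 0.85/0.15 = 17/3.
Need (1/29) × 4.5ⁿ ≥ 17/3, i.e. 4.5ⁿ ≥ 493/3.
4.5³ = 91.125 falls short of 493/3 but 4.5⁴ = 410.0625 reaches it, so n = 4.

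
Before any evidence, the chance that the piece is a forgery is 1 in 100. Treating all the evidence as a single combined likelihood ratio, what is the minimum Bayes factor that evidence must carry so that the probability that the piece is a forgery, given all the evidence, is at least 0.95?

1881

Prior odds = 0.01/0.99 = 1/99.
Target odds = 0.95/0.05 = 19.
Required Bayes factor = 19 ÷ (1/99) = 1881.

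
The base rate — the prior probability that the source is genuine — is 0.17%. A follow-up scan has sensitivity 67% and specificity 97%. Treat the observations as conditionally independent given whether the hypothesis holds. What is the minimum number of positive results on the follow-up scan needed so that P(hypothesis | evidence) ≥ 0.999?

5

Prior odds: 0.0017 ÷ 0.9983 = 17/9983.
False-positive rate = 1 − 0.97 = 0.03; likelihood ratio of a positive = 0.67/0.03 = 67/3.
Target posterior odds = 0.999/0.001 = 999.
Need (17/9983) × (67/3)ⁿ ≥ 999, i.e. (67/3)ⁿ ≥ 9973017/17.
(67/3)⁴ = 20151121/81 falls short of 9973017/17 but (67/3)⁵ ≈5.55607e+06 reaches it, so n = 5.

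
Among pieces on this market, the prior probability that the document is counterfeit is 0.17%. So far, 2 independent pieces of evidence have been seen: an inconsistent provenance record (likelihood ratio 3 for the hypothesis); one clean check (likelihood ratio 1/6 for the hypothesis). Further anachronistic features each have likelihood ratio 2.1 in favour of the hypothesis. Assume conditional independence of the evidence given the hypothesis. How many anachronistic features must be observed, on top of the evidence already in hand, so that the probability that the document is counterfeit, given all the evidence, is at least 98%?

Prior odds = 0.0017/0.9983 = 17/9983.
Combined Bayes factor of the evidence already in hand = 3 × (1/6) = 0.5.
Odds after that evidence = (17/9983) × 0.5 = 17/19966.
Target odds = 0.98/0.02 = 49.
Need 2.1ⁿ ≥ 49 ÷ (17/19966) = 978334/17.
2.1¹⁴ ≈32439.2 falls short of 978334/17 but 2.1¹⁵ ≈68122.3 reaches it, so n = 15.

15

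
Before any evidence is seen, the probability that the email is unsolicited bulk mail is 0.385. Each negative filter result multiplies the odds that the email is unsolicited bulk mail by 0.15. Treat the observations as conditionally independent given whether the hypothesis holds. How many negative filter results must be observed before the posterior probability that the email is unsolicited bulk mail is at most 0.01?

3

Prior odds: 0.385 ÷ 0.615 = 77/123.
Likelihood ratio per negative filter result = 0.15.
Target posterior odds = 0.01/0.99 = 1/99.
Need (77/123) × 0.15ⁿ ≤ 1/99, i.e. 0.15ⁿ ≤ 41/2541.
0.15² = 0.0225 is still above 41/2541 but 0.15³ = 0.003375 is at or below it, so n = 3.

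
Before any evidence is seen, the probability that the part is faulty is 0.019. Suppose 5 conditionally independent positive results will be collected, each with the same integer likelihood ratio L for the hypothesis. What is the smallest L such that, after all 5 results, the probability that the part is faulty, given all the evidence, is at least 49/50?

Prior odds = 0.019/0.981 = 19/981.
Target odds = 0.98/0.02 = 49.
Need L⁵ ≥ 49 ÷ (19/981) = 48069/19.
4⁵ = 1024 < 48069/19 ≤ 3125 = 5⁵, so L = 5.

5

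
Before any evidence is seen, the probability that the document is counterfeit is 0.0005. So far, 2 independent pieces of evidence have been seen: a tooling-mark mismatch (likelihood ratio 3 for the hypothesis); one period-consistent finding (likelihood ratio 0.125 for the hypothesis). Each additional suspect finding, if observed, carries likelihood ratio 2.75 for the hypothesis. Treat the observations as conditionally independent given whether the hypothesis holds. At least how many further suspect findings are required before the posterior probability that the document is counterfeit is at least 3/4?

10

Prior odds = 0.0005/0.9995 = 1/1999.
Combined Bayes factor of the evidence already in hand = 3 × 0.125 = 0.375.
Odds after that evidence = (1/1999) × 0.375 = 3/15992.
Target odds = 0.75/0.25 = 3.
Need 2.75ⁿ ≥ 3 ÷ (3/15992) = 15992.
2.75⁹ ≈8994.86 falls short of 15992 but 2.75¹⁰ ≈24735.9 reaches it, so n = 10.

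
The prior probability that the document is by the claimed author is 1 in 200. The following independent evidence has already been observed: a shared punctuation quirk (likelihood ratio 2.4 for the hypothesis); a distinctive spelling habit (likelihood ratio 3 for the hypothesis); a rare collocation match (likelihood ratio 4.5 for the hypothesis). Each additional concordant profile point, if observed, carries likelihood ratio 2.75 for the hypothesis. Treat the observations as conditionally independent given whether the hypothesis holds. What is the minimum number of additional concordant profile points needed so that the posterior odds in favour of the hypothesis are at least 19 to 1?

Prior odds = 0.005/0.995 = 1/199.
Combined Bayes factor of the evidence already in hand = 2.4 × 3 × 4.5 = 32.4.
Odds after that evidence = (1/199) × 32.4 = 162/995.
Target odds = 19.
Need 2.75ⁿ ≥ 19 ÷ (162/995) = 18905/162.
2.75⁴ = 57.19140625 falls short of 18905/162 but 2.75⁵ = 161051/1024 reaches it, so n = 5.

5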